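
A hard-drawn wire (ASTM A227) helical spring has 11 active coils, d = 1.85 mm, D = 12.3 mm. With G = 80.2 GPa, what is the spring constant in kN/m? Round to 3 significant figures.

5.74 kN/m

k = Gd⁴/(8D³N_a) = (80.2×10³ × 1.85⁴) / (8 × 12.3³ × 11)
  = 939423 / 163756 = 5.7367 N/mm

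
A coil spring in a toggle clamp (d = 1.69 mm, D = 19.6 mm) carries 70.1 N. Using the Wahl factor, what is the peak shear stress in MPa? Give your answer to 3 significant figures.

Spring index C = D/d = 19.6/1.69 = 11.5976
K_W = (4C−1)/(4C−4) + 0.615/C = 45.391/42.391 + 0.0530 = 1.1238
τ₀ = 8FD/(πd³) = 8·70.1·19.6/(π·1.69³) = 10991.7/15.164 = 724.86 MPa
τ_max = K·τ₀ = 1.1238 × 724.86 = 814.6 MPa

815 MPa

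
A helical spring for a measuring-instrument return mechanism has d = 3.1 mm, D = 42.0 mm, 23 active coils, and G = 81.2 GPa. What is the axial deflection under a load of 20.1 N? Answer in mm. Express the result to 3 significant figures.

36.5 mm

k = Gd⁴/(8D³N_a) = (81.2×10³)(3.1⁴)/(8·42.0³·23) = 0.55009 N/mm
δ = F/k = 20.1 / 0.55009 = 36.539 mm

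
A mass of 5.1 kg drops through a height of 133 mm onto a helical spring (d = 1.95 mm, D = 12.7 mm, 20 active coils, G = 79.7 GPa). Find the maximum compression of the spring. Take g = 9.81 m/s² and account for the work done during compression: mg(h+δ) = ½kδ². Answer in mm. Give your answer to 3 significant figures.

k = Gd⁴/(8D³N_a) = (79.7×10³)(1.95⁴)/(8·12.7³·20) = 3.5161 N/mm
W = mg = 5.1 × 9.81 = 50.031 N
½kδ² − Wδ − Wh = 0 → δ = (W + √(W² + 2kWh))/k
δ = (50.031 + √(2503.1 + 46793.6))/3.5161 = (50.031 + 222.03)/3.5161 = 77.375 mm

77.4 mm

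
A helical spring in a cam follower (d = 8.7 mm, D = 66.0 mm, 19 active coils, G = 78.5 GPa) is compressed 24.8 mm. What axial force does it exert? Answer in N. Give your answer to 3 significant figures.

k = Gd⁴/(8D³N_a) = (78.5×10³)(8.7⁴)/(8·66.0³·19) = 10.291 N/mm
F = k·δ = 10.291 × 24.8 = 255.22 N

255 N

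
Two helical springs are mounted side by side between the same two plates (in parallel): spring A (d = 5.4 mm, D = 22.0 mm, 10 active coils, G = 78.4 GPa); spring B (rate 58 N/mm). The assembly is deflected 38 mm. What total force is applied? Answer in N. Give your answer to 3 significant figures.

k_A = Gd⁴/(8D³N_a) = (78.4×10³)(5.4⁴)/(8·22.0³·10) = 78.259 N/mm
Parallel: k_eq = 78.259 + 58 = 136.26 N/mm
F = k_eq·δ = 136.26·38 = 5177.8 N

5180 N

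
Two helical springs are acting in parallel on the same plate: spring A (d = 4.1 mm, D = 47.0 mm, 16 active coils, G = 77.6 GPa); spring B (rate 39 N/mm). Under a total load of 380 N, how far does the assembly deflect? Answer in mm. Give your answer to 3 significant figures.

9.35 mm

k_A = Gd⁴/(8D³N_a) = (77.6×10³)(4.1⁴)/(8·47.0³·16) = 1.65 N/mm
Parallel: k_eq = 1.65 + 39 = 40.65 N/mm
δ = F/k_eq = 380/40.65 = 9.3481 mm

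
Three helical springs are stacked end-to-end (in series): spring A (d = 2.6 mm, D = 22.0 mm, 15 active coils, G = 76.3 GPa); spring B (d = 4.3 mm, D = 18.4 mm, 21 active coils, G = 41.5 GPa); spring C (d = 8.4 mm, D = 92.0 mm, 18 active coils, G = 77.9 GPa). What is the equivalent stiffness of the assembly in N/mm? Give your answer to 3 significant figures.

1.37 N/mm

k_A = Gd⁴/(8D³N_a) = (76.3×10³)(2.6⁴)/(8·22.0³·15) = 2.7288 N/mm
k_B = Gd⁴/(8D³N_a) = (41.5×10³)(4.3⁴)/(8·18.4³·21) = 13.557 N/mm
k_C = Gd⁴/(8D³N_a) = (77.9×10³)(8.4⁴)/(8·92.0³·18) = 3.4588 N/mm
Series: 1/k_eq = 1/2.7288 + 1/13.557 + 1/3.4588 = 0.72934; k_eq = 1.3711 N/mm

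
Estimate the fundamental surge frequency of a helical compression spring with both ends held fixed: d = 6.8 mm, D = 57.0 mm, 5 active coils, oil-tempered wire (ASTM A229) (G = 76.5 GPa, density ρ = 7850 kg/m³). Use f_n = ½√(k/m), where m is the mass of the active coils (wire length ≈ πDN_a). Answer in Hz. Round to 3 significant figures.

k = Gd⁴/(8D³N_a) = (76.5×10³)(6.8⁴)/(8·57.0³·5) = 22.081 N/mm = 22081 N/m
Wire length L = πDN_a = π·57.0·5 = 895.35 mm
m = ρ·(πd²/4)·L = 7850 × 36.317×10⁻⁶ m² × 0.89535 m = 0.25525 kg
f_n = ½√(k/m) = 0.5·√(22081/0.25525) = 0.5·√(86505) = 147.06 Hz

147 Hz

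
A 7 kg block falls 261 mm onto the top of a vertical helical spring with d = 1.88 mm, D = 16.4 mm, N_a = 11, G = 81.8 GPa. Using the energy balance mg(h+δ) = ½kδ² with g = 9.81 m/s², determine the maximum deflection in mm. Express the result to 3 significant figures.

k = Gd⁴/(8D³N_a) = (81.8×10³)(1.88⁴)/(8·16.4³·11) = 2.6325 N/mm
W = mg = 7 × 9.81 = 68.67 N
½kδ² − Wδ − Wh = 0 → δ = (W + √(W² + 2kWh))/k
δ = (68.67 + √(4715.6 + 94364.4))/2.6325 = (68.67 + 314.77)/2.6325 = 145.66 mm

146 mm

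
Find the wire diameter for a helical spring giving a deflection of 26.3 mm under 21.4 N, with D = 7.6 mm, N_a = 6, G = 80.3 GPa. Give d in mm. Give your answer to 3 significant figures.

0.680 mm

Required rate k = F/δ = 21.4/26.3 = 0.81369 N/mm
d = (8D³N_a·k / G)^(1/4) = (8·7.6³·6·0.81369 / (80.3×10³))^0.25
  = (0.21351)^0.25 = 0.6798 mm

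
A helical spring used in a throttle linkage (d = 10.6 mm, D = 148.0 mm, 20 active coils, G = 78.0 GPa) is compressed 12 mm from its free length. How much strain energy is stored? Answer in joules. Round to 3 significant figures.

0.137 J

k = Gd⁴/(8D³N_a) = (78.0×10³)(10.6⁴)/(8·148.0³·20) = 1.8985 N/mm
U = ½kδ² = 0.5 × 1.8985 × 12² = 136.69 N·mm = 0.13669 J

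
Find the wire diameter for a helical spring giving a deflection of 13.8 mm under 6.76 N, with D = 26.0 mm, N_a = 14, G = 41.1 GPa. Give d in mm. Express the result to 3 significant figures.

2.20 mm

Required rate k = F/δ = 6.76/13.8 = 0.48986 N/mm
d = (8D³N_a·k / G)^(1/4) = (8·26.0³·14·0.48986 / (41.1×10³))^0.25
  = (23.462)^0.25 = 2.2009 mm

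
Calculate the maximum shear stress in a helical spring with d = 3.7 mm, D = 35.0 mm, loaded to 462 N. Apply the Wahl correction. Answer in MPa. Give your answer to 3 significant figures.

Spring index C = D/d = 35.0/3.7 = 9.4595
K_W = (4C−1)/(4C−4) + 0.615/C = 36.838/33.838 + 0.0650 = 1.1537
τ₀ = 8FD/(πd³) = 8·462·35.0/(π·3.7³) = 129360/159.13 = 812.91 MPa
τ_max = K·τ₀ = 1.1537 × 812.91 = 937.84 MPa

938 MPa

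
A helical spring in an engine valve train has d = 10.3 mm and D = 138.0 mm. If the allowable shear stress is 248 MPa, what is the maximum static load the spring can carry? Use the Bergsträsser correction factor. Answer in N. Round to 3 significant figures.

702 N

C = D/d = 138.0/10.3 = 13.3981
K_B = (4C+2)/(4C−3) = 55.592/50.592 = 1.0988
τ_max = K·8FD/(πd³) → F_max = τ_allow·πd³/(8DK)
F_max = 248·π·10.3³/(8·138.0·1.0988) = 8.5136e+05/1213.1 = 701.8 N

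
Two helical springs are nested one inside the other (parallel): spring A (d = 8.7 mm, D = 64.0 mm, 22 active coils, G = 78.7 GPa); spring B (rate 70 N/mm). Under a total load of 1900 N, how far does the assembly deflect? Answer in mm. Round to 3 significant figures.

k_A = Gd⁴/(8D³N_a) = (78.7×10³)(8.7⁴)/(8·64.0³·22) = 9.7724 N/mm
Parallel: k_eq = 9.7724 + 70 = 79.772 N/mm
δ = F/k_eq = 1900/79.772 = 23.818 mm

23.8 mm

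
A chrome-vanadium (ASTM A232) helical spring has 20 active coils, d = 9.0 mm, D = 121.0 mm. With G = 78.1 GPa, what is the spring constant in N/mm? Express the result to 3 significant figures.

k = Gd⁴/(8D³N_a) = (78.1×10³ × 9.0⁴) / (8 × 121.0³ × 20)
  = 5.12414e+08 / 2.8345e+08 = 1.8078 N/mm

1.81 N/mm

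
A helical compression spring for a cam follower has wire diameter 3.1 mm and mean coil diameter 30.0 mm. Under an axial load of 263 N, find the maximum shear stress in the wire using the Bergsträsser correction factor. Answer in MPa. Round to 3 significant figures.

Spring index C = D/d = 30.0/3.1 = 9.6774
K_B = (4C+2)/(4C−3) = 40.710/35.710 = 1.1400
τ₀ = 8FD/(πd³) = 8·263·30.0/(π·3.1³) = 63120/93.591 = 674.42 MPa
τ_max = K·τ₀ = 1.1400 × 674.42 = 768.85 MPa

769 MPa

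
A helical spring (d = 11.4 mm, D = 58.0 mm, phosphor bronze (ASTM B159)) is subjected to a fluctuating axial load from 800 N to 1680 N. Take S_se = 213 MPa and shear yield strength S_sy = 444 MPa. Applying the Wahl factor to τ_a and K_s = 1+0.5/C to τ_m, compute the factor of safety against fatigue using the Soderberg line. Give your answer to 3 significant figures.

1.74

C = D/d = 58.0/11.4 = 5.0877; K_W = (4C−1)/(4C−4)+0.615/C = 1.3044; K_s = 1+0.5/C = 1.0983
F_a = (F_max−F_min)/2 = 440 N; F_m = (F_max+F_min)/2 = 1240 N
τ_a = K_W·8F_aD/(πd³) = 1.3044 × 43.864 = 57.214 MPa
τ_m = K_s·8F_mD/(πd³) = 1.0983 × 123.62 = 135.76 MPa
Soderberg: 1/n_f = τ_a/S_se + τ_m/S_sy = 57.214/213 + 135.76/444 = 0.26861 + 0.30578 = 0.57439
n_f = 1/0.57439 = 1.741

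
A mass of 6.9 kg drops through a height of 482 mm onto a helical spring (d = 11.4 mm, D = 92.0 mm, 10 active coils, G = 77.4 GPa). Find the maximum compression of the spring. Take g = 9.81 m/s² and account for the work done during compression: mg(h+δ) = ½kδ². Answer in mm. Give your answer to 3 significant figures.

59.1 mm

k = Gd⁴/(8D³N_a) = (77.4×10³)(11.4⁴)/(8·92.0³·10) = 20.985 N/mm
W = mg = 6.9 × 9.81 = 67.689 N
½kδ² − Wδ − Wh = 0 → δ = (W + √(W² + 2kWh))/k
δ = (67.689 + √(4581.8 + 1.36931e+06))/20.985 = (67.689 + 1172.1)/20.985 = 59.082 mm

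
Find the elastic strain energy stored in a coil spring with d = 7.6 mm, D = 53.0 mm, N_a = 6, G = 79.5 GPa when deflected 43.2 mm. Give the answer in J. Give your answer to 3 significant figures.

k = Gd⁴/(8D³N_a) = (79.5×10³)(7.6⁴)/(8·53.0³·6) = 37.115 N/mm
U = ½kδ² = 0.5 × 37.115 × 43.2² = 34633 N·mm = 34.633 J

34.6 J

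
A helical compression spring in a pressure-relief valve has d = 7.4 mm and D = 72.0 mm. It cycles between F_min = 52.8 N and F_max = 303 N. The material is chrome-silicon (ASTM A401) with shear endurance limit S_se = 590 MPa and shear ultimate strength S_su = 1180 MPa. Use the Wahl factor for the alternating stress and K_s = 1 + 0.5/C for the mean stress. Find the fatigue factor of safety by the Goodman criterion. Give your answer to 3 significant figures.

5.50

C = D/d = 72.0/7.4 = 9.7297; K_W = (4C−1)/(4C−4)+0.615/C = 1.1491; K_s = 1+0.5/C = 1.0514
F_a = (F_max−F_min)/2 = 125.1 N; F_m = (F_max+F_min)/2 = 177.9 N
τ_a = K_W·8F_aD/(πd³) = 1.1491 × 56.602 = 65.043 MPa
τ_m = K_s·8F_mD/(πd³) = 1.0514 × 80.492 = 84.629 MPa
Goodman: 1/n_f = τ_a/S_se + τ_m/S_su = 65.043/590 + 84.629/1180 = 0.11024 + 0.07172 = 0.18196
n_f = 1/0.18196 = 5.496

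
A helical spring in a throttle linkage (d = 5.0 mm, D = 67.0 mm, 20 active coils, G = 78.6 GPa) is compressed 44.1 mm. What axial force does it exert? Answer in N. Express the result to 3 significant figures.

45.0 N

k = Gd⁴/(8D³N_a) = (78.6×10³)(5.0⁴)/(8·67.0³·20) = 1.0208 N/mm
F = k·δ = 1.0208 × 44.1 = 45.019 N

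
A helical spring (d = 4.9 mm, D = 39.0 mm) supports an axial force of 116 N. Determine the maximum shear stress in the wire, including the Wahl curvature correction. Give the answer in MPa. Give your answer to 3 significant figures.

Spring index C = D/d = 39.0/4.9 = 7.9592
K_W = (4C−1)/(4C−4) + 0.615/C = 30.837/27.837 + 0.0773 = 1.1850
τ₀ = 8FD/(πd³) = 8·116·39.0/(π·4.9³) = 36192/369.61 = 97.921 MPa
τ_max = K·τ₀ = 1.1850 × 97.921 = 116.04 MPa

116 MPa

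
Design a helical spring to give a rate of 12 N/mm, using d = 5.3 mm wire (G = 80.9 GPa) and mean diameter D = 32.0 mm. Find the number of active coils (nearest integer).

N_a = Gd⁴/(8D³k) = (80.9×10³ × 5.3⁴)/(8 × 32.0³ × 12)
    = 6.3834e+07 / 3.14573e+06 = 20.29 → 20 coils

20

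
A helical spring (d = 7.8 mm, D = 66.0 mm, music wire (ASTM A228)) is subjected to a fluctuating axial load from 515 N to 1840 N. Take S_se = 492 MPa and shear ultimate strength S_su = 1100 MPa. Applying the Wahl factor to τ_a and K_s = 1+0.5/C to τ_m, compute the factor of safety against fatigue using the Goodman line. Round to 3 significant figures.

1.04

C = D/d = 66.0/7.8 = 8.4615; K_W = (4C−1)/(4C−4)+0.615/C = 1.1732; K_s = 1+0.5/C = 1.0591
F_a = (F_max−F_min)/2 = 662.5 N; F_m = (F_max+F_min)/2 = 1177.5 N
τ_a = K_W·8F_aD/(πd³) = 1.1732 × 234.63 = 275.27 MPa
τ_m = K_s·8F_mD/(πd³) = 1.0591 × 417.02 = 441.67 MPa
Goodman: 1/n_f = τ_a/S_se + τ_m/S_su = 275.27/492 + 441.67/1100 = 0.55949 + 0.40151 = 0.961
n_f = 1/0.961 = 1.041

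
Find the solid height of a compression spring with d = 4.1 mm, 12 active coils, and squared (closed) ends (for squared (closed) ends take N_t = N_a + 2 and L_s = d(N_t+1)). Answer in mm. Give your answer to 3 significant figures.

61.5 mm

squared (closed) ends: N_t = N_a + 2 = 12 + 2 = 14
L_s = d·(N_t+1) = 4.1 × 15 = 61.5 mm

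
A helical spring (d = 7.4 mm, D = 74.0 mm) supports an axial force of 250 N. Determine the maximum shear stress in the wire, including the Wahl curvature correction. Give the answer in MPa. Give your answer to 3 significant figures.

133 MPa

Spring index C = D/d = 74.0/7.4 = 10.0000
K_W = (4C−1)/(4C−4) + 0.615/C = 39.000/36.000 + 0.0615 = 1.1448
τ₀ = 8FD/(πd³) = 8·250·74.0/(π·7.4³) = 148000/1273 = 116.26 MPa
τ_max = K·τ₀ = 1.1448 × 116.26 = 133.09 MPa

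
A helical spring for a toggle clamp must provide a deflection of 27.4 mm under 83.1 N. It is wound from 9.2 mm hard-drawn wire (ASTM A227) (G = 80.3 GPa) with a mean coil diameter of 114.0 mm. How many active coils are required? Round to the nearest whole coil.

Required rate k = F/δ = 83.1/27.4 = 3.0328 N/mm
N_a = Gd⁴/(8D³k) = (80.3×10³ × 9.2⁴)/(8 × 114.0³ × 3.0328)
    = 5.75264e+08 / 3.59464e+07 = 16 → 16 coils

16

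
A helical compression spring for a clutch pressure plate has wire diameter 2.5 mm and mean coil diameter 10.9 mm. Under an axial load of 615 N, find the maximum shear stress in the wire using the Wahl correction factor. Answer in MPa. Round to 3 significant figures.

1490 MPa

Spring index C = D/d = 10.9/2.5 = 4.3600
K_W = (4C−1)/(4C−4) + 0.615/C = 16.440/13.440 + 0.1411 = 1.3643
τ₀ = 8FD/(πd³) = 8·615·10.9/(π·2.5³) = 53628/49.087 = 1092.5 MPa
τ_max = K·τ₀ = 1.3643 × 1092.5 = 1490.5 MPa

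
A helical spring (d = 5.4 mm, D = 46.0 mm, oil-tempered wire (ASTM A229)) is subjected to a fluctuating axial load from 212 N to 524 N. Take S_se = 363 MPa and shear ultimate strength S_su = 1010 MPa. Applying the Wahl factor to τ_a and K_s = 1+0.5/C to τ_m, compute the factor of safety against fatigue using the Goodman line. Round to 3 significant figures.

1.51

C = D/d = 46.0/5.4 = 8.5185; K_W = (4C−1)/(4C−4)+0.615/C = 1.1719; K_s = 1+0.5/C = 1.0587
F_a = (F_max−F_min)/2 = 156 N; F_m = (F_max+F_min)/2 = 368 N
τ_a = K_W·8F_aD/(πd³) = 1.1719 × 116.05 = 136 MPa
τ_m = K_s·8F_mD/(πd³) = 1.0587 × 273.76 = 289.82 MPa
Goodman: 1/n_f = τ_a/S_se + τ_m/S_su = 136/363 + 289.82/1010 = 0.37467 + 0.28696 = 0.66162
n_f = 1/0.66162 = 1.511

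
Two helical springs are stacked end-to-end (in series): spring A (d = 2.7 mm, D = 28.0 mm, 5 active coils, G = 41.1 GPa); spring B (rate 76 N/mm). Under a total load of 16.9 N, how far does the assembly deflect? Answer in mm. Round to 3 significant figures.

7.02 mm

k_A = Gd⁴/(8D³N_a) = (41.1×10³)(2.7⁴)/(8·28.0³·5) = 2.4875 N/mm
Series: 1/k_eq = 1/2.4875 + 1/76 = 0.41517; k_eq = 2.4087 N/mm
δ = F/k_eq = 16.9/2.4087 = 7.0163 mm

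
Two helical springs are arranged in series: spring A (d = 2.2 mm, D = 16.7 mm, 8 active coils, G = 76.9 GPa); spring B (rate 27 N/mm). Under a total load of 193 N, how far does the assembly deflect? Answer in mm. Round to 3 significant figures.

39.1 mm

k_A = Gd⁴/(8D³N_a) = (76.9×10³)(2.2⁴)/(8·16.7³·8) = 6.0435 N/mm
Series: 1/k_eq = 1/6.0435 + 1/27 = 0.2025; k_eq = 4.9382 N/mm
δ = F/k_eq = 193/4.9382 = 39.083 mm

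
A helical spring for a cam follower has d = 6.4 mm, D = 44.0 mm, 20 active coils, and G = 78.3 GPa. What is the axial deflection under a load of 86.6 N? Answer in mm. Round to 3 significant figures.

k = Gd⁴/(8D³N_a) = (78.3×10³)(6.4⁴)/(8·44.0³·20) = 9.6384 N/mm
δ = F/k = 86.6 / 9.6384 = 8.9849 mm

8.98 mm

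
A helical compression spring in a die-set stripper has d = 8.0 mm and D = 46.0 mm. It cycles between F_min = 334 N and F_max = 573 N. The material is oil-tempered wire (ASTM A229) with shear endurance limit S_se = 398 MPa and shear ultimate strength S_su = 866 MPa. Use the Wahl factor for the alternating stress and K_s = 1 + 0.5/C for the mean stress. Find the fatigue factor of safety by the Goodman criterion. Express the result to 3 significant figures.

4.61

C = D/d = 46.0/8.0 = 5.7500; K_W = (4C−1)/(4C−4)+0.615/C = 1.2649; K_s = 1+0.5/C = 1.0870
F_a = (F_max−F_min)/2 = 119.5 N; F_m = (F_max+F_min)/2 = 453.5 N
τ_a = K_W·8F_aD/(πd³) = 1.2649 × 27.34 = 34.581 MPa
τ_m = K_s·8F_mD/(πd³) = 1.0870 × 103.75 = 112.78 MPa
Goodman: 1/n_f = τ_a/S_se + τ_m/S_su = 34.581/398 + 112.78/866 = 0.08689 + 0.13023 = 0.21711
n_f = 1/0.21711 = 4.606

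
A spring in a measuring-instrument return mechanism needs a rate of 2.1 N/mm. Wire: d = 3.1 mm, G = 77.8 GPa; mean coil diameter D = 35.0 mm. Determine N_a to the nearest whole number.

N_a = Gd⁴/(8D³k) = (77.8×10³ × 3.1⁴)/(8 × 35.0³ × 2.1)
    = 7.18499e+06 / 720300 = 9.975 → 10 coils

10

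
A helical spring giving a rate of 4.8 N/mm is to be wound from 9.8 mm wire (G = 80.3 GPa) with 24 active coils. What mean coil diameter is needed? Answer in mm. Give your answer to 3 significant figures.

D = (Gd⁴/(8N_a·k))^(1/3) = (80.3×10³·9.8⁴/(8·24·4.8))^(1/3)
  = (803669)^(1/3) = 92.9735 mm

93.0 mm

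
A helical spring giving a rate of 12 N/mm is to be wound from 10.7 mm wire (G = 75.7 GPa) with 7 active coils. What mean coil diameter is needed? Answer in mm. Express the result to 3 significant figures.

D = (Gd⁴/(8N_a·k))^(1/3) = (75.7×10³·10.7⁴/(8·7·12))^(1/3)
  = (1.4766e+06)^(1/3) = 113.8730 mm

114 mm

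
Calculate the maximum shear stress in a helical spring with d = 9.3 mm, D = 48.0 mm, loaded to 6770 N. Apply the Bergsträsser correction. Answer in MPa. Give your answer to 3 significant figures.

Spring index C = D/d = 48.0/9.3 = 5.1613
K_B = (4C+2)/(4C−3) = 22.645/17.645 = 1.2834
τ₀ = 8FD/(πd³) = 8·6770·48.0/(π·9.3³) = 2.59968e+06/2527 = 1028.8 MPa
τ_max = K·τ₀ = 1.2834 × 1028.8 = 1320.3 MPa

1320 MPa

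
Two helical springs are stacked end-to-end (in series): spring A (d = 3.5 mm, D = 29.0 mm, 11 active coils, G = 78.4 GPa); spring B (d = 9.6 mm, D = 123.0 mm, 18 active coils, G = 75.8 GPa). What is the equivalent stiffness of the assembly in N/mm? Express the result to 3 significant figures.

1.67 N/mm

k_A = Gd⁴/(8D³N_a) = (78.4×10³)(3.5⁴)/(8·29.0³·11) = 5.4817 N/mm
k_B = Gd⁴/(8D³N_a) = (75.8×10³)(9.6⁴)/(8·123.0³·18) = 2.4026 N/mm
Series: 1/k_eq = 1/5.4817 + 1/2.4026 = 0.59865; k_eq = 1.6704 N/mm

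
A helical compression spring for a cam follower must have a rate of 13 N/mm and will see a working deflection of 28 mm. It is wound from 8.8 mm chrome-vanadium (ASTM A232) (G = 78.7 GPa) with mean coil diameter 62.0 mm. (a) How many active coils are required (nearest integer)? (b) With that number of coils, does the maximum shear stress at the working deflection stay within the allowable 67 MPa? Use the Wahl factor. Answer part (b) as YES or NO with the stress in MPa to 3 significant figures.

N_a = Gd⁴/(8D³k) = (78.7×10³)(8.8⁴)/(8·62.0³·13) = 19.04 → N_a = 19
Actual rate k = Gd⁴/(8D³·19) = 13.028 N/mm
Working load F = kδ = 13.028·28 = 364.79 N
C = 62.0/8.8 = 7.0455; K_W = (4C−1)/(4C−4)+0.615/C = 1.2114
τ_max = K_W·8FD/(πd³) = 1.2114·84.514 = 102.38 MPa
τ_max > 67 MPa → exceeds allowable

(a) 19 coils; (b) NO, τ_max = 102 MPa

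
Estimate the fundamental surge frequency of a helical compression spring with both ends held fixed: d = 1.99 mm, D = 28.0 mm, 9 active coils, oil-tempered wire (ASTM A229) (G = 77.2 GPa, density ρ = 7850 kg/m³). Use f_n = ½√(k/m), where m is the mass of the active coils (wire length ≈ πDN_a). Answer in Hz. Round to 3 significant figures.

99.5 Hz

k = Gd⁴/(8D³N_a) = (77.2×10³)(1.99⁴)/(8·28.0³·9) = 0.76599 N/mm = 765.99 N/m
Wire length L = πDN_a = π·28.0·9 = 791.68 mm
m = ρ·(πd²/4)·L = 7850 × 3.1103×10⁻⁶ m² × 0.79168 m = 0.019329 kg
f_n = ½√(k/m) = 0.5·√(765.99/0.019329) = 0.5·√(39628) = 99.534 Hz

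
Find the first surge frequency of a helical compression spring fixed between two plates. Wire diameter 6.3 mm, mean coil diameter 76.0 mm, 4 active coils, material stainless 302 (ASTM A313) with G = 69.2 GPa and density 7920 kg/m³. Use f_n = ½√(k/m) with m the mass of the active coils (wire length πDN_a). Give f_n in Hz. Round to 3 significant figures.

k = Gd⁴/(8D³N_a) = (69.2×10³)(6.3⁴)/(8·76.0³·4) = 7.7603 N/mm = 7760.3 N/m
Wire length L = πDN_a = π·76.0·4 = 955.04 mm
m = ρ·(πd²/4)·L = 7920 × 31.172×10⁻⁶ m² × 0.95504 m = 0.23579 kg
f_n = ½√(k/m) = 0.5·√(7760.3/0.23579) = 0.5·√(32912) = 90.709 Hz

90.7 Hz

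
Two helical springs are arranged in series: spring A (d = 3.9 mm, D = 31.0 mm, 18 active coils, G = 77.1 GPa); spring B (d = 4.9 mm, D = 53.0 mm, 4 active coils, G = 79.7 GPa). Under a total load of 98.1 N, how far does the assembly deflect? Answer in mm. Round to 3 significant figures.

33.8 mm

k_A = Gd⁴/(8D³N_a) = (77.1×10³)(3.9⁴)/(8·31.0³·18) = 4.1578 N/mm
k_B = Gd⁴/(8D³N_a) = (79.7×10³)(4.9⁴)/(8·53.0³·4) = 9.6442 N/mm
Series: 1/k_eq = 1/4.1578 + 1/9.6442 = 0.3442; k_eq = 2.9053 N/mm
δ = F/k_eq = 98.1/2.9053 = 33.766 mm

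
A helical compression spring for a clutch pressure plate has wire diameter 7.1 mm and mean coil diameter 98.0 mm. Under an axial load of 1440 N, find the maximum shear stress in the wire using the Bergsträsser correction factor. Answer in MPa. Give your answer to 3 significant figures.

Spring index C = D/d = 98.0/7.1 = 13.8028
K_B = (4C+2)/(4C−3) = 57.211/52.211 = 1.0958
τ₀ = 8FD/(πd³) = 8·1440·98.0/(π·7.1³) = 1.12896e+06/1124.4 = 1004 MPa
τ_max = K·τ₀ = 1.0958 × 1004 = 1100.2 MPa

1100 MPa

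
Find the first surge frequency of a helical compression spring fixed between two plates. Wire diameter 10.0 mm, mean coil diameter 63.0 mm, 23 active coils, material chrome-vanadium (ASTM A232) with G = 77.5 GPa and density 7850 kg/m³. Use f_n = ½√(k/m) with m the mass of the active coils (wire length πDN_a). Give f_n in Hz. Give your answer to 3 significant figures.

k = Gd⁴/(8D³N_a) = (77.5×10³)(10.0⁴)/(8·63.0³·23) = 16.845 N/mm = 16845 N/m
Wire length L = πDN_a = π·63.0·23 = 4552.2 mm
m = ρ·(πd²/4)·L = 7850 × 78.54×10⁻⁶ m² × 4.5522 m = 2.8066 kg
f_n = ½√(k/m) = 0.5·√(16845/2.8066) = 0.5·√(6001.8) = 38.736 Hz

38.7 Hz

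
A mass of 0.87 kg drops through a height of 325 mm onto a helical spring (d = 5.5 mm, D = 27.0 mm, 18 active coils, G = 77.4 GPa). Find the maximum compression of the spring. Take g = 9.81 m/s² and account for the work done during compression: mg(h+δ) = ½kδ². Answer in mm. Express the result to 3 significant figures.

k = Gd⁴/(8D³N_a) = (77.4×10³)(5.5⁴)/(8·27.0³·18) = 24.988 N/mm
W = mg = 0.87 × 9.81 = 8.5347 N
½kδ² − Wδ − Wh = 0 → δ = (W + √(W² + 2kWh))/k
δ = (8.5347 + √(72.841 + 138624))/24.988 = (8.5347 + 372.42)/24.988 = 15.245 mm

15.2 mm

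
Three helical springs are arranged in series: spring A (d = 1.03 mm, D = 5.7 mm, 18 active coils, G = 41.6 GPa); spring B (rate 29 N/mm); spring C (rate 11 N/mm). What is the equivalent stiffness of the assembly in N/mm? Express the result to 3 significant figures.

1.44 N/mm

k_A = Gd⁴/(8D³N_a) = (41.6×10³)(1.03⁴)/(8·5.7³·18) = 1.7557 N/mm
Series: 1/k_eq = 1/1.7557 + 1/29 + 1/11 = 0.69496; k_eq = 1.4389 N/mm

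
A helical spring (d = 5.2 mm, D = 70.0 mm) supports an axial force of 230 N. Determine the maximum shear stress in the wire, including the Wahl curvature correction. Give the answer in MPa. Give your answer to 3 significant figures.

Spring index C = D/d = 70.0/5.2 = 13.4615
K_W = (4C−1)/(4C−4) + 0.615/C = 52.846/49.846 + 0.0457 = 1.1059
τ₀ = 8FD/(πd³) = 8·230·70.0/(π·5.2³) = 128800/441.73 = 291.58 MPa
τ_max = K·τ₀ = 1.1059 × 291.58 = 322.45 MPa

322 MPa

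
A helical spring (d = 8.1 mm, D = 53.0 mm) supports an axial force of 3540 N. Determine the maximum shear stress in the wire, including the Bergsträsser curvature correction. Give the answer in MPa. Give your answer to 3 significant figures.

Spring index C = D/d = 53.0/8.1 = 6.5432
K_B = (4C+2)/(4C−3) = 28.173/23.173 = 1.2158
τ₀ = 8FD/(πd³) = 8·3540·53.0/(π·8.1³) = 1.50096e+06/1669.6 = 899.01 MPa
τ_max = K·τ₀ = 1.2158 × 899.01 = 1093 MPa

1090 MPa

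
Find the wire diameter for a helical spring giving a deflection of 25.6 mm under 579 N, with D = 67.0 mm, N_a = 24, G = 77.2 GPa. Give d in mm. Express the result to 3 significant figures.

11.4 mm

Required rate k = F/δ = 579/25.6 = 22.617 N/mm
d = (8D³N_a·k / G)^(1/4) = (8·67.0³·24·22.617 / (77.2×10³))^0.25
  = (16918)^0.25 = 11.4048 mm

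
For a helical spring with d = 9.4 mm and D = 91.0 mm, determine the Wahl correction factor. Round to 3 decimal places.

1.150

C = D/d = 91.0/9.4 = 9.6809
K_W = (4C−1)/(4C−4) + 0.615/C = 37.723/34.723 + 0.0635 = 1.1499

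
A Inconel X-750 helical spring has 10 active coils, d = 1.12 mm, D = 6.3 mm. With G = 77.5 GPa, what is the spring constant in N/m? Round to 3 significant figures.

k = Gd⁴/(8D³N_a) = (77.5×10³ × 1.12⁴) / (8 × 6.3³ × 10)
  = 121948 / 20003.8 = 6.0962 N/mm = 6096.2 N/m

6100 N/m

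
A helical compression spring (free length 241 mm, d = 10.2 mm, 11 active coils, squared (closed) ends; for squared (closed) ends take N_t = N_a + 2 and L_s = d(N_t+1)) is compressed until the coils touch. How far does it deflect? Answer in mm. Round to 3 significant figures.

N_t = 13; L_s = 10.2·14 = 142.8 mm
δ_solid = L₀ − L_s = 241 − 142.8 = 98.2 mm

98.2 mm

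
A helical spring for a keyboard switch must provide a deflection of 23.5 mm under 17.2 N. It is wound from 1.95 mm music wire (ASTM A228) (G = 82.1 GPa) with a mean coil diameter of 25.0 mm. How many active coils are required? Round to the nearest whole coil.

13

Required rate k = F/δ = 17.2/23.5 = 0.73191 N/mm
N_a = Gd⁴/(8D³k) = (82.1×10³ × 1.95⁴)/(8 × 25.0³ × 0.73191)
    = 1.18708e+06 / 91489.4 = 12.98 → 13 coils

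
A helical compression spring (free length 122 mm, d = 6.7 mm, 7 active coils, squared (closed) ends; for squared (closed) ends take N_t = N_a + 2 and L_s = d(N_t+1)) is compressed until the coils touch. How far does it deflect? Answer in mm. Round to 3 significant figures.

55.0 mm

N_t = 9; L_s = 6.7·10 = 67 mm
δ_solid = L₀ − L_s = 122 − 67 = 55 mm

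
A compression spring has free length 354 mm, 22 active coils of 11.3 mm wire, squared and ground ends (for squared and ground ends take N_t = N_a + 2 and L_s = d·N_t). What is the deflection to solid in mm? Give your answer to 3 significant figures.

N_t = 24; L_s = 11.3·24 = 271.2 mm
δ_solid = L₀ − L_s = 354 − 271.2 = 82.8 mm

82.8 mm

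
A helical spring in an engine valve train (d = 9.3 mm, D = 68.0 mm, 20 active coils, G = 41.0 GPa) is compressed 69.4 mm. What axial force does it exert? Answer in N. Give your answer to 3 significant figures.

423 N

k = Gd⁴/(8D³N_a) = (41.0×10³)(9.3⁴)/(8·68.0³·20) = 6.0963 N/mm
F = k·δ = 6.0963 × 69.4 = 423.09 N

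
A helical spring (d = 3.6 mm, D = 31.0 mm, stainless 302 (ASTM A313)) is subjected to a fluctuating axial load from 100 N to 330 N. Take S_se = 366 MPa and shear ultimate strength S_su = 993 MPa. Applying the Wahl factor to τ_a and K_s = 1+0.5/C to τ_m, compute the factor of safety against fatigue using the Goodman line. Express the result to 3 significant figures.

C = D/d = 31.0/3.6 = 8.6111; K_W = (4C−1)/(4C−4)+0.615/C = 1.1700; K_s = 1+0.5/C = 1.0581
F_a = (F_max−F_min)/2 = 115 N; F_m = (F_max+F_min)/2 = 215 N
τ_a = K_W·8F_aD/(πd³) = 1.1700 × 194.58 = 227.65 MPa
τ_m = K_s·8F_mD/(πd³) = 1.0581 × 363.77 = 384.9 MPa
Goodman: 1/n_f = τ_a/S_se + τ_m/S_su = 227.65/366 + 384.9/993 = 0.62199 + 0.38761 = 1.0096
n_f = 1/1.0096 = 0.9905

0.990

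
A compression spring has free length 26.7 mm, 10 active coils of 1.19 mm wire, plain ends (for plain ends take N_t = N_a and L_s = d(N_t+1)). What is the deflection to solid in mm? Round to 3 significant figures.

N_t = 10; L_s = 1.19·11 = 13.09 mm
δ_solid = L₀ − L_s = 26.7 − 13.09 = 13.61 mm

13.6 mm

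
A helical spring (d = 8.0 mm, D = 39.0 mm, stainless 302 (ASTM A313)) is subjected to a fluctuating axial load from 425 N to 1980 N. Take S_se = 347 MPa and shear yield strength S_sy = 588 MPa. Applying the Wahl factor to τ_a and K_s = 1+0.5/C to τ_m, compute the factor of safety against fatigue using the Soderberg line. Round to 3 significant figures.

C = D/d = 39.0/8.0 = 4.8750; K_W = (4C−1)/(4C−4)+0.615/C = 1.3197; K_s = 1+0.5/C = 1.1026
F_a = (F_max−F_min)/2 = 777.5 N; F_m = (F_max+F_min)/2 = 1202.5 N
τ_a = K_W·8F_aD/(πd³) = 1.3197 × 150.81 = 199.03 MPa
τ_m = K_s·8F_mD/(πd³) = 1.1026 × 233.25 = 257.17 MPa
Soderberg: 1/n_f = τ_a/S_se + τ_m/S_sy = 199.03/347 + 257.17/588 = 0.57356 + 0.43737 = 1.0109
n_f = 1/1.0109 = 0.9892

0.989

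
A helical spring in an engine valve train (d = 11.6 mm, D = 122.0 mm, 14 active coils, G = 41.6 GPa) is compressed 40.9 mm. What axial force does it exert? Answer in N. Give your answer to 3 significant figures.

151 N

k = Gd⁴/(8D³N_a) = (41.6×10³)(11.6⁴)/(8·122.0³·14) = 3.7036 N/mm
F = k·δ = 3.7036 × 40.9 = 151.48 N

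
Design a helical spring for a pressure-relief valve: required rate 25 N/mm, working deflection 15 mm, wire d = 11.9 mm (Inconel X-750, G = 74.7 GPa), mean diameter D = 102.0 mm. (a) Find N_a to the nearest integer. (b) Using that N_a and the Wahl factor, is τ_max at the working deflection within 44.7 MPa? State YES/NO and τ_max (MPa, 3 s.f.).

N_a = Gd⁴/(8D³k) = (74.7×10³)(11.9⁴)/(8·102.0³·25) = 7.058 → N_a = 7
Actual rate k = Gd⁴/(8D³·7) = 25.207 N/mm
Working load F = kδ = 25.207·15 = 378.1 N
C = 102.0/11.9 = 8.5714; K_W = (4C−1)/(4C−4)+0.615/C = 1.1708
τ_max = K_W·8FD/(πd³) = 1.1708·58.279 = 68.233 MPa
τ_max > 44.7 MPa → exceeds allowable

(a) 7 coils; (b) NO, τ_max = 68.2 MPa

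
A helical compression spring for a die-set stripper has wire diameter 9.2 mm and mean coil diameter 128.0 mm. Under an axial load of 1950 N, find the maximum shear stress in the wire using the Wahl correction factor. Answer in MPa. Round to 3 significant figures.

Spring index C = D/d = 128.0/9.2 = 13.9130
K_W = (4C−1)/(4C−4) + 0.615/C = 54.652/51.652 + 0.0442 = 1.1023
τ₀ = 8FD/(πd³) = 8·1950·128.0/(π·9.2³) = 1.9968e+06/2446.3 = 816.25 MPa
τ_max = K·τ₀ = 1.1023 × 816.25 = 899.74 MPa

900 MPa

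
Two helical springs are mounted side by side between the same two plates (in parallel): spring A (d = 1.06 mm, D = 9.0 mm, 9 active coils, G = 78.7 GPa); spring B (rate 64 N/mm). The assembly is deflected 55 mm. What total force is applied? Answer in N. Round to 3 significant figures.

3620 N

k_A = Gd⁴/(8D³N_a) = (78.7×10³)(1.06⁴)/(8·9.0³·9) = 1.8929 N/mm
Parallel: k_eq = 1.8929 + 64 = 65.893 N/mm
F = k_eq·δ = 65.893·55 = 3624.1 N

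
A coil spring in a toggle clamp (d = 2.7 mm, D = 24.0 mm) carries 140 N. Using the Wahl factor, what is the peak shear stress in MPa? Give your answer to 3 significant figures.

506 MPa

Spring index C = D/d = 24.0/2.7 = 8.8889
K_W = (4C−1)/(4C−4) + 0.615/C = 34.556/31.556 + 0.0692 = 1.1643
τ₀ = 8FD/(πd³) = 8·140·24.0/(π·2.7³) = 26880/61.836 = 434.7 MPa
τ_max = K·τ₀ = 1.1643 × 434.7 = 506.1 MPa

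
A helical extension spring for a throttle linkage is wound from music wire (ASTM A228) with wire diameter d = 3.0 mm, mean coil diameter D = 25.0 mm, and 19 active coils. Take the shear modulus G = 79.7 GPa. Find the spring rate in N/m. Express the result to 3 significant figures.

2720 N/m

k = Gd⁴/(8D³N_a) = (79.7×10³ × 3.0⁴) / (8 × 25.0³ × 19)
  = 6.4557e+06 / 2.375e+06 = 2.7182 N/mm = 2718.2 N/m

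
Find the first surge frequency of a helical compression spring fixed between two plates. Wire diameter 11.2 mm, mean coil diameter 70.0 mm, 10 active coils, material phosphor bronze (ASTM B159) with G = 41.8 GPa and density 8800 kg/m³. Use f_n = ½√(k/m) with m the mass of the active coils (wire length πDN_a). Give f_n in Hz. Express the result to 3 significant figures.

k = Gd⁴/(8D³N_a) = (41.8×10³)(11.2⁴)/(8·70.0³·10) = 23.97 N/mm = 23970 N/m
Wire length L = πDN_a = π·70.0·10 = 2199.1 mm
m = ρ·(πd²/4)·L = 8800 × 98.52×10⁻⁶ m² × 2.1991 m = 1.9066 kg
f_n = ½√(k/m) = 0.5·√(23970/1.9066) = 0.5·√(12572) = 56.063 Hz

56.1 Hz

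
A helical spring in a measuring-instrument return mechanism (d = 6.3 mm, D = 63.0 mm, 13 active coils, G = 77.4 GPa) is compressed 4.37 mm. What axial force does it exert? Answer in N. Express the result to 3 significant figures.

k = Gd⁴/(8D³N_a) = (77.4×10³)(6.3⁴)/(8·63.0³·13) = 4.6887 N/mm
F = k·δ = 4.6887 × 4.37 = 20.489 N

20.5 N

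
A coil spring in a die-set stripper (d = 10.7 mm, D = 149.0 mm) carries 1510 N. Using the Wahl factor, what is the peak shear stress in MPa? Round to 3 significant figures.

Spring index C = D/d = 149.0/10.7 = 13.9252
K_W = (4C−1)/(4C−4) + 0.615/C = 54.701/51.701 + 0.0442 = 1.1022
τ₀ = 8FD/(πd³) = 8·1510·149.0/(π·10.7³) = 1.79992e+06/3848.6 = 467.68 MPa
τ_max = K·τ₀ = 1.1022 × 467.68 = 515.48 MPa

515 MPa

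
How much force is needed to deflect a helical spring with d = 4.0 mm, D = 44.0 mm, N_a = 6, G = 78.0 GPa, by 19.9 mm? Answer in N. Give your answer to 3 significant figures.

k = Gd⁴/(8D³N_a) = (78.0×10³)(4.0⁴)/(8·44.0³·6) = 4.8835 N/mm
F = k·δ = 4.8835 × 19.9 = 97.183 N

97.2 N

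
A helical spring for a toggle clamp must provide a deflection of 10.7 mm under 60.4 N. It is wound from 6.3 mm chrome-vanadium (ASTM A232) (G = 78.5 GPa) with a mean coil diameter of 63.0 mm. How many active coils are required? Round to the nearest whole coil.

11

Required rate k = F/δ = 60.4/10.7 = 5.6449 N/mm
N_a = Gd⁴/(8D³k) = (78.5×10³ × 6.3⁴)/(8 × 63.0³ × 5.6449)
    = 1.23661e+08 / 1.12918e+07 = 10.95 → 11 coils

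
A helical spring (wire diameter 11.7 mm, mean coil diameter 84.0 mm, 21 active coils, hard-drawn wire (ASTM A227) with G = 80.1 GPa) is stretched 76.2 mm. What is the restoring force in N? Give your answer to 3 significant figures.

k = Gd⁴/(8D³N_a) = (80.1×10³)(11.7⁴)/(8·84.0³·21) = 15.074 N/mm
F = k·δ = 15.074 × 76.2 = 1148.6 N

1150 N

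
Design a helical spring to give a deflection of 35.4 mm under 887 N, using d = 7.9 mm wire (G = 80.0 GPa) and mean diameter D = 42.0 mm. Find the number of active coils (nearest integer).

Required rate k = F/δ = 887/35.4 = 25.056 N/mm
N_a = Gd⁴/(8D³k) = (80.0×10³ × 7.9⁴)/(8 × 42.0³ × 25.056)
    = 3.11601e+08 / 1.48511e+07 = 20.98 → 21 coils

21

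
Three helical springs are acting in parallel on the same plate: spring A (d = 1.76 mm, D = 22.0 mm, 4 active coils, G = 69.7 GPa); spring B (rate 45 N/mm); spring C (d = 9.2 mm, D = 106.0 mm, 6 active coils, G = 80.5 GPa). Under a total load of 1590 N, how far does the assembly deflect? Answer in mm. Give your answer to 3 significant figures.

k_A = Gd⁴/(8D³N_a) = (69.7×10³)(1.76⁴)/(8·22.0³·4) = 1.9628 N/mm
k_C = Gd⁴/(8D³N_a) = (80.5×10³)(9.2⁴)/(8·106.0³·6) = 10.088 N/mm
Parallel: k_eq = 1.9628 + 45 + 10.088 = 57.05 N/mm
δ = F/k_eq = 1590/57.05 = 27.87 mm

27.9 mm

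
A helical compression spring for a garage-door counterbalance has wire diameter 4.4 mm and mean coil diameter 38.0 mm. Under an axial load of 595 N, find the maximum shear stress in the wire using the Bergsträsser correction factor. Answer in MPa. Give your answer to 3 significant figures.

783 MPa

Spring index C = D/d = 38.0/4.4 = 8.6364
K_B = (4C+2)/(4C−3) = 36.545/31.545 = 1.1585
τ₀ = 8FD/(πd³) = 8·595·38.0/(π·4.4³) = 180880/267.61 = 675.9 MPa
τ_max = K·τ₀ = 1.1585 × 675.9 = 783.03 MPa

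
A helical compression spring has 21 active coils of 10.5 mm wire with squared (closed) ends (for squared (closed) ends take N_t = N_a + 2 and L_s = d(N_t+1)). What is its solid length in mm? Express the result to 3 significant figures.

252 mm

squared (closed) ends: N_t = N_a + 2 = 21 + 2 = 23
L_s = d·(N_t+1) = 10.5 × 24 = 252 mm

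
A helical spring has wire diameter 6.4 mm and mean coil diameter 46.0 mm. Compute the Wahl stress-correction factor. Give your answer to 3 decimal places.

1.207

C = D/d = 46.0/6.4 = 7.1875
K_W = (4C−1)/(4C−4) + 0.615/C = 27.750/24.750 + 0.0856 = 1.2068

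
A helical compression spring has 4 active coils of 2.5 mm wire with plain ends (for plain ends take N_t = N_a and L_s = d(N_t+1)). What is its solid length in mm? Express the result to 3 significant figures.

plain ends: N_t = N_a = 4
L_s = d·(N_t+1) = 2.5 × 5 = 12.5 mm

12.5 mm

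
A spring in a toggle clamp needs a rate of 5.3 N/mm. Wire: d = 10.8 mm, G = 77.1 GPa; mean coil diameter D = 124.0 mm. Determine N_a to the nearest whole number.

13

N_a = Gd⁴/(8D³k) = (77.1×10³ × 10.8⁴)/(8 × 124.0³ × 5.3)
    = 1.04894e+09 / 8.08409e+07 = 12.98 → 13 coils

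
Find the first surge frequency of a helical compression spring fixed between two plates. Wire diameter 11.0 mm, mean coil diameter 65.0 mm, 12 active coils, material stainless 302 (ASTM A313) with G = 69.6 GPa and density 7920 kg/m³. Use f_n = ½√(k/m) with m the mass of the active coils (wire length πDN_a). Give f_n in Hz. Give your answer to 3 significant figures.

k = Gd⁴/(8D³N_a) = (69.6×10³)(11.0⁴)/(8·65.0³·12) = 38.652 N/mm = 38652 N/m
Wire length L = πDN_a = π·65.0·12 = 2450.4 mm
m = ρ·(πd²/4)·L = 7920 × 95.033×10⁻⁶ m² × 2.4504 m = 1.8444 kg
f_n = ½√(k/m) = 0.5·√(38652/1.8444) = 0.5·√(20957) = 72.382 Hz

72.4 Hz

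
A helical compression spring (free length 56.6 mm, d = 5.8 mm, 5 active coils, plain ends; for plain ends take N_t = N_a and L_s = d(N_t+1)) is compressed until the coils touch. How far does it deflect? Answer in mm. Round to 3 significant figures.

N_t = 5; L_s = 5.8·6 = 34.8 mm
δ_solid = L₀ − L_s = 56.6 − 34.8 = 21.8 mm

21.8 mm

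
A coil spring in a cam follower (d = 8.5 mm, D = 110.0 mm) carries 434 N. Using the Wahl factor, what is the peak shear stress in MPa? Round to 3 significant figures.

Spring index C = D/d = 110.0/8.5 = 12.9412
K_W = (4C−1)/(4C−4) + 0.615/C = 50.765/47.765 + 0.0475 = 1.1103
τ₀ = 8FD/(πd³) = 8·434·110.0/(π·8.5³) = 381920/1929.3 = 197.95 MPa
τ_max = K·τ₀ = 1.1103 × 197.95 = 219.8 MPa

220 MPa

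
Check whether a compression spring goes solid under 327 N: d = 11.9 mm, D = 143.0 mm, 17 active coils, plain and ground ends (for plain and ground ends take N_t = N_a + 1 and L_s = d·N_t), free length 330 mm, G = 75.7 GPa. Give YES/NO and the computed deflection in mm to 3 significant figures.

NO, δ = 85.7 mm

k = Gd⁴/(8D³N_a) = (75.7×10³)(11.9⁴)/(8·143.0³·17) = 3.8171 N/mm
N_t = 18; L_s = 11.9·18 = 214.2 mm; δ_solid = L₀ − L_s = 330 − 214.2 = 115.8 mm
δ = F/k = 327/3.8171 = 85.667 mm
δ < δ_solid → spring does not go solid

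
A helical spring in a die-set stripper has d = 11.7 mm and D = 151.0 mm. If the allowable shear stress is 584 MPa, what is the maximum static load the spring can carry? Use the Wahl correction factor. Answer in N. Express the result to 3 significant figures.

C = D/d = 151.0/11.7 = 12.9060
K_W = (4C−1)/(4C−4) + 0.615/C = 50.624/47.624 + 0.0477 = 1.1106
τ_max = K·8FD/(πd³) → F_max = τ_allow·πd³/(8DK)
F_max = 584·π·11.7³/(8·151.0·1.1106) = 2.9385e+06/1341.7 = 2190.2 N

2190 N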